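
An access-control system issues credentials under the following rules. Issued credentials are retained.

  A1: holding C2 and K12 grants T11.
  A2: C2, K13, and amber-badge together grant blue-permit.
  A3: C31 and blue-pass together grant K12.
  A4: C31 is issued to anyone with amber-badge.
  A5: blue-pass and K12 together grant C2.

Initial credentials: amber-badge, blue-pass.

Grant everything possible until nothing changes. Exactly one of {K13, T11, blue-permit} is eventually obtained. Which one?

T11

Holding amber-badge grants C31 (A4).
Holding C31 and blue-pass grants K12 (A3).
Holding blue-pass and K12 grants C2 (A5).
Holding C2 and K12 grants T11 (A1).
blue-permit would need C2, K13, and amber-badge (A2), but K13 is never granted. No rule produces K13, and it is not given.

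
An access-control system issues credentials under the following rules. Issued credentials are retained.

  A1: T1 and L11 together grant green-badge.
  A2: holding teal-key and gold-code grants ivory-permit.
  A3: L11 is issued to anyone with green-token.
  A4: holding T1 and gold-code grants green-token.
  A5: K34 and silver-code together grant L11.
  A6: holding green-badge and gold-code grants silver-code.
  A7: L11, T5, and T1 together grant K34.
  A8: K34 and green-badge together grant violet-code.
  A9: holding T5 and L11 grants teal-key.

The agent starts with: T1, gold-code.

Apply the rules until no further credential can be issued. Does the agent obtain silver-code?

Holding T1 and gold-code grants green-token (A4).
Holding green-token grants L11 (A3).
Holding T1 and L11 grants green-badge (A1).
Holding green-badge and gold-code grants silver-code (A6).

Yes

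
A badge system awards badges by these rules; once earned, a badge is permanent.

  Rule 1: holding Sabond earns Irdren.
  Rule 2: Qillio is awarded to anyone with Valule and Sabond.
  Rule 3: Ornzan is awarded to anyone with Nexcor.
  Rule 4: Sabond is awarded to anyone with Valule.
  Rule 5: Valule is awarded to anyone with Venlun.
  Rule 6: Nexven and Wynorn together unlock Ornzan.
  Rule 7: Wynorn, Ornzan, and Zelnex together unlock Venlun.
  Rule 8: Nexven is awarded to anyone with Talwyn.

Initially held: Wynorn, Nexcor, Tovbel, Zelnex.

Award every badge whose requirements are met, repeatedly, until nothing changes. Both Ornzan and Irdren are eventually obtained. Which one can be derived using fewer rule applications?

Ornzan: With Nexcor, Ornzan is earned (Rule 3). [1 rule application]
Irdren: With Nexcor, Ornzan is earned (Rule 3). With Wynorn, Ornzan, and Zelnex, Venlun is earned (Rule 7). With Venlun, Valule is earned (Rule 5). With Valule, Sabond is earned (Rule 4). With Sabond, Irdren is earned (Rule 1). [5 rule applications]
Ornzan needs fewer.

Ornzan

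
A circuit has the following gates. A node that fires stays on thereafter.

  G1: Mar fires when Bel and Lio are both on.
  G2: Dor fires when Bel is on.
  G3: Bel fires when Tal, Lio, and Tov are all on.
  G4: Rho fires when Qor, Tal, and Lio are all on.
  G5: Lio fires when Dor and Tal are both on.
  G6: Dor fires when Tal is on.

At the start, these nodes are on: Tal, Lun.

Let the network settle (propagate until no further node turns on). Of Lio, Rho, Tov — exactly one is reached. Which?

Lio

Tal is on, so Dor fires (G6).
G5: Dor and Tal on → Lio on.
Rho would need Qor, Tal, and Lio (G4), but Qor never turns on. No rule produces Tov, and it is not given.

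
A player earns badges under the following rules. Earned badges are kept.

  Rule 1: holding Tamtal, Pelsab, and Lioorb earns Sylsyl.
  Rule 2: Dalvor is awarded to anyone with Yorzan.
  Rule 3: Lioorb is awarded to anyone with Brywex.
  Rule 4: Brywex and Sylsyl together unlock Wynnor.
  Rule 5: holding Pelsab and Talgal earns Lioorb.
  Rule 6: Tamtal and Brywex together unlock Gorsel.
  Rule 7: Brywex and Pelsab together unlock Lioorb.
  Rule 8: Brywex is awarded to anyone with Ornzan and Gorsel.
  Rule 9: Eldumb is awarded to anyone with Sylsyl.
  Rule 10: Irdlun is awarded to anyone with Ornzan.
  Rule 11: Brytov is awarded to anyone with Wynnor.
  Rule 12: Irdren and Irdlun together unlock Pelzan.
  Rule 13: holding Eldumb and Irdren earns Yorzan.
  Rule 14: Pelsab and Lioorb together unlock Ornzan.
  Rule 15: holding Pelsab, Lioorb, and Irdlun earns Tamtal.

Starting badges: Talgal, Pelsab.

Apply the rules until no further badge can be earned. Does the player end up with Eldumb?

Yes

With Pelsab and Talgal, Lioorb is earned (Rule 5).
With Pelsab and Lioorb, Ornzan is earned (Rule 14).
With Ornzan, Irdlun is earned (Rule 10).
With Pelsab, Lioorb, and Irdlun, Tamtal is earned (Rule 15).
With Tamtal, Pelsab, and Lioorb, Sylsyl is earned (Rule 1).
With Sylsyl, Eldumb is earned (Rule 9).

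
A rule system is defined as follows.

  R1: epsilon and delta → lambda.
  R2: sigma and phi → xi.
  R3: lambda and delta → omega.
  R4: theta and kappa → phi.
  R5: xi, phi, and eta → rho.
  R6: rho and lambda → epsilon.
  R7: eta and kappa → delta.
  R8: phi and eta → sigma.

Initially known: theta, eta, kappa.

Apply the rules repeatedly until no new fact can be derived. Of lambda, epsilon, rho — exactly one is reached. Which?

From theta and kappa, R4 gives phi.
From phi and eta, R8 gives sigma.
sigma and phi hold, so xi follows (R2).
xi, phi, and eta hold, so rho follows (R5).
epsilon would need rho and lambda (R6), but lambda is never established. lambda would need epsilon and delta (R1), but epsilon is never established.

rho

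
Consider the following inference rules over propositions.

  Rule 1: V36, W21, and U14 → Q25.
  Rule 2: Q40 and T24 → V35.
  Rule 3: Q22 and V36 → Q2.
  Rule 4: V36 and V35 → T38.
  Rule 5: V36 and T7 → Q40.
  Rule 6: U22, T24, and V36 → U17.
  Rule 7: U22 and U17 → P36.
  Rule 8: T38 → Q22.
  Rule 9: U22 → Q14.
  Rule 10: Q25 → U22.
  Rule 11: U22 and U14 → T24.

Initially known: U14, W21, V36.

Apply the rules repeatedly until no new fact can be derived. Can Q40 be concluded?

No

Q40 would need V36 and T7 (Rule 5), but T7 is never established.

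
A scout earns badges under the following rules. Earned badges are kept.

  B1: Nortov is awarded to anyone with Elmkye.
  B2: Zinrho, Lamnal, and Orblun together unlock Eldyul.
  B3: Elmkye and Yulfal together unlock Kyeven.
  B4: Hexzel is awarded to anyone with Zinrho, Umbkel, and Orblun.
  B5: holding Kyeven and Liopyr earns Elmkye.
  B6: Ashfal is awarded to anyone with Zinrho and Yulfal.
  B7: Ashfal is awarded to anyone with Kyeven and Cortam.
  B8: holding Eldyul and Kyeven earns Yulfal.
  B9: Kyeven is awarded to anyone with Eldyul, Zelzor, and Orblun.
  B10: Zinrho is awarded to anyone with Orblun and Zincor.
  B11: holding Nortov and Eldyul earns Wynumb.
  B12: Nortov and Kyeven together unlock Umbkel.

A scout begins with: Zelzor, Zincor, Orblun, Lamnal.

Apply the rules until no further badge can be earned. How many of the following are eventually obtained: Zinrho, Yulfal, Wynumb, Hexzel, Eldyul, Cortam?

3

With Orblun and Zincor, Zinrho is earned (B10).
With Zinrho, Lamnal, and Orblun, Eldyul is earned (B2).
With Eldyul, Zelzor, and Orblun, Kyeven is earned (B9).
With Eldyul and Kyeven, Yulfal is earned (B8).
Zinrho: reached.
Yulfal: reached.
Wynumb would need Nortov and Eldyul (B11), but Nortov is never earned.
Hexzel would need Zinrho, Umbkel, and Orblun (B4), but Umbkel is never earned.
Eldyul: reached.
No rule produces Cortam, and it is not given.
Reached: Zinrho, Yulfal, and Eldyul — 3 of the 6.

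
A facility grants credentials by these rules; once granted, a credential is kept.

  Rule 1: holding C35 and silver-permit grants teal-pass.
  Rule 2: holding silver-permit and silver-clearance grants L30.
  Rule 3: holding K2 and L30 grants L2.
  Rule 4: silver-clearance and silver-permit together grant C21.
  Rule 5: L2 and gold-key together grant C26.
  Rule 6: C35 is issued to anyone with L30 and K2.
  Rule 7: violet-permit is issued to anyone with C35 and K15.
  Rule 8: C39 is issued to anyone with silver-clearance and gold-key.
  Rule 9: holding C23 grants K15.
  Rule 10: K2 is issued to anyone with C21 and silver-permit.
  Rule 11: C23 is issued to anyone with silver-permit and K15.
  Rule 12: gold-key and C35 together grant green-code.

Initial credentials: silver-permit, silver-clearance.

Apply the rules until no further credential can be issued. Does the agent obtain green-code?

No

green-code would need gold-key and C35 (Rule 12), but gold-key is never granted.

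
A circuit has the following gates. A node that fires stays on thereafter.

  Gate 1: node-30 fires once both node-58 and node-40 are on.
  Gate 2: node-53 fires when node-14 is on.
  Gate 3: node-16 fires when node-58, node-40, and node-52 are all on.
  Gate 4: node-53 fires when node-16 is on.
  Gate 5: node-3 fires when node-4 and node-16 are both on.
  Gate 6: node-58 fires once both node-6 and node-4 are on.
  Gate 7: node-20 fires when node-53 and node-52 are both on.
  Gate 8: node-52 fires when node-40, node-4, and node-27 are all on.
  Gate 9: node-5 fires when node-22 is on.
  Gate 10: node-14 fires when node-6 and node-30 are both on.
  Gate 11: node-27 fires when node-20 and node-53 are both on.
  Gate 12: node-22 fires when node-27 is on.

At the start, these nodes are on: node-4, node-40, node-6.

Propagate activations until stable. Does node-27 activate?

node-27 would need node-20 and node-53 (Gate 11), but node-20 never turns on.

No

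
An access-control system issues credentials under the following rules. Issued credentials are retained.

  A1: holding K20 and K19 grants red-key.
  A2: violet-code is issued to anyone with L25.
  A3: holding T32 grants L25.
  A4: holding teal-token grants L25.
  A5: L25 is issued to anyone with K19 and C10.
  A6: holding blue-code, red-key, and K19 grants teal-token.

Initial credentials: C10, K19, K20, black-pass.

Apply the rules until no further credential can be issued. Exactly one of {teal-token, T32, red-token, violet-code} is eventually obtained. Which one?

violet-code

Holding K19 and C10 grants L25 (A5).
Holding L25 grants violet-code (A2).
No rule produces T32, and it is not given. No rule produces red-token, and it is not given. teal-token would need blue-code, red-key, and K19 (A6), but blue-code is never granted.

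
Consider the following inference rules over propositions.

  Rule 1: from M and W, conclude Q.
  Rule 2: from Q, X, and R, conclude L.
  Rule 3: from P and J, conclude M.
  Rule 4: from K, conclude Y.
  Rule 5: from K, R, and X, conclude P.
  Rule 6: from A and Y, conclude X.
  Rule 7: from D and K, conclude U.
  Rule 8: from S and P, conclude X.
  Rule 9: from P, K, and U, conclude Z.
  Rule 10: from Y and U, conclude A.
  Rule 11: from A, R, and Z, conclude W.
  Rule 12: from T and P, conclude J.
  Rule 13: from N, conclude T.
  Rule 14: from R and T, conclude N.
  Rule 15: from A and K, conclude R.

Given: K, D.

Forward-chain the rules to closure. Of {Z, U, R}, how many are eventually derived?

From D and K, Rule 7 gives U.
K holds, so Y follows (Rule 4).
Y and U hold, so A follows (Rule 10).
A and Y hold, so X follows (Rule 6).
A and K hold, so R follows (Rule 15).
K, R, and X hold, so P follows (Rule 5).
P, K, and U hold, so Z follows (Rule 9).
Z: reached.
U: reached.
R: reached.
All 3 are reached.

3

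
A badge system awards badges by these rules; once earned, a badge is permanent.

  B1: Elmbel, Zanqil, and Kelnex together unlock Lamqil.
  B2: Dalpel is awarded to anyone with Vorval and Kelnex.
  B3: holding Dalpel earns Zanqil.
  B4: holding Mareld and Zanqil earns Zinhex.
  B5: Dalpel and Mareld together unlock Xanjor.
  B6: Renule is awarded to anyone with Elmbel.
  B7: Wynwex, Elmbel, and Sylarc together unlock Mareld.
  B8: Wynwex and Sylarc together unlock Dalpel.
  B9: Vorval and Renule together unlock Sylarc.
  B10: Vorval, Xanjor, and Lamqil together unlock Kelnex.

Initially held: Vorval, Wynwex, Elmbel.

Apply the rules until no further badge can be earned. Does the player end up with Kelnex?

Kelnex would need Vorval, Xanjor, and Lamqil (B10), but Lamqil is never earned.

No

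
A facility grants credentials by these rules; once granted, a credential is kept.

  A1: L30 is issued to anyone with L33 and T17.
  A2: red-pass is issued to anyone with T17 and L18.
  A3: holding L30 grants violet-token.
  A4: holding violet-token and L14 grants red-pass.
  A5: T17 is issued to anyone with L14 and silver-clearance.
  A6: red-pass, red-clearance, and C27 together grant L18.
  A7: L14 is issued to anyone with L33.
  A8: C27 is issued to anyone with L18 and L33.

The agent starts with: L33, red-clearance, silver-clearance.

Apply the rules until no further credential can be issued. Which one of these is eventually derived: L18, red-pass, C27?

Holding L33 grants L14 (A7).
Holding L14 and silver-clearance grants T17 (A5).
Holding L33 and T17 grants L30 (A1).
Holding L30 grants violet-token (A3).
Holding violet-token and L14 grants red-pass (A4).
L18 would need red-pass, red-clearance, and C27 (A6), but C27 is never granted. C27 would need L18 and L33 (A8), but L18 is never granted.

red-pass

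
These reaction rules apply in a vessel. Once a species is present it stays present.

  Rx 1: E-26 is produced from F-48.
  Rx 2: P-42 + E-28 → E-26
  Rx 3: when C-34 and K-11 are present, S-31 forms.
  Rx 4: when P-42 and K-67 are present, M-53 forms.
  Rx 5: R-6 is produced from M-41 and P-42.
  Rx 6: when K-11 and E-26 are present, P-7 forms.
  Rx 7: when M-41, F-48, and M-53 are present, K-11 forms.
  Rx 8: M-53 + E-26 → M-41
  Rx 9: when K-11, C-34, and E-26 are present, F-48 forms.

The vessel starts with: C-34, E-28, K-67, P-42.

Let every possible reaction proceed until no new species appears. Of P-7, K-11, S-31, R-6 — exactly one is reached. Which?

R-6

P-42 and E-28 present → E-26 forms (Rx 2).
P-42 and K-67 present → M-53 forms (Rx 4).
M-53 and E-26 present → M-41 forms (Rx 8).
M-41 and P-42 present → R-6 forms (Rx 5).
K-11 would need M-41, F-48, and M-53 (Rx 7), but F-48 never forms. P-7 would need K-11 and E-26 (Rx 6), but K-11 never forms. S-31 would need C-34 and K-11 (Rx 3), but K-11 never forms.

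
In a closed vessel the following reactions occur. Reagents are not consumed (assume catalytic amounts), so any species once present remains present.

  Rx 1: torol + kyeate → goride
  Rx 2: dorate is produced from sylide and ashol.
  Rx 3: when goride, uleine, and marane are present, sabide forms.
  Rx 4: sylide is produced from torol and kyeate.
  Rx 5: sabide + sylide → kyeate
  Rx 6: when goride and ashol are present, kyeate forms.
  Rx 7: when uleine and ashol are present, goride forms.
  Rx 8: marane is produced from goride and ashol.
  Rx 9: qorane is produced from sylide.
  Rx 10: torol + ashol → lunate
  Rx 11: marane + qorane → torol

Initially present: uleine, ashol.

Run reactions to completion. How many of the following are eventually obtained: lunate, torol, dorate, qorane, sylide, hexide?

0

lunate would need torol and ashol (Rx 10), but torol never forms.
torol would need marane and qorane (Rx 11), but qorane never forms.
dorate would need sylide and ashol (Rx 2), but sylide never forms.
qorane would need sylide (Rx 9), but sylide never forms.
sylide would need torol and kyeate (Rx 4), but torol never forms.
No rule produces hexide, and it is not given.
None of the 6 are reached.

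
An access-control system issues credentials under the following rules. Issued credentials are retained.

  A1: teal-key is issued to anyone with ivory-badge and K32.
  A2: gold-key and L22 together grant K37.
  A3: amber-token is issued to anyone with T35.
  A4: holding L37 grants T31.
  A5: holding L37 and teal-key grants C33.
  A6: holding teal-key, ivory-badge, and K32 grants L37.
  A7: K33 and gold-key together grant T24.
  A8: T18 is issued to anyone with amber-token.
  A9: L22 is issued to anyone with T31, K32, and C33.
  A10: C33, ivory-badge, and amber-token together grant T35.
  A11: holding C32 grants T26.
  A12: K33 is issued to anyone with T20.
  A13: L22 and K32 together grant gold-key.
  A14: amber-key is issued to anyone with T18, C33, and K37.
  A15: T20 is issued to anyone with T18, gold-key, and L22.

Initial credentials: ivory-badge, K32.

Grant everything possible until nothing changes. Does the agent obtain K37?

Holding ivory-badge and K32 grants teal-key (A1).
Holding teal-key, ivory-badge, and K32 grants L37 (A6).
Holding L37 and teal-key grants C33 (A5).
Holding L37 grants T31 (A4).
Holding T31, K32, and C33 grants L22 (A9).
Holding L22 and K32 grants gold-key (A13).
Holding gold-key and L22 grants K37 (A2).

Yes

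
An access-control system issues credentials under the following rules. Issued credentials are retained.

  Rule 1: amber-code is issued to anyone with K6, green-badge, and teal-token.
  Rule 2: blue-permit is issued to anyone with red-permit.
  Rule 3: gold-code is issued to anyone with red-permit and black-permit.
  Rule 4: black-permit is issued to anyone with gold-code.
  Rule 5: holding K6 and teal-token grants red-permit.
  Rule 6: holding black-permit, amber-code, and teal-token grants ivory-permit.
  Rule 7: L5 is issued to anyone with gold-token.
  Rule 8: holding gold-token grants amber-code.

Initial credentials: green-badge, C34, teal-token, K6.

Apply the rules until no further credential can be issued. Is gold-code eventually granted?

gold-code would need red-permit and black-permit (Rule 3), but black-permit is never granted.

No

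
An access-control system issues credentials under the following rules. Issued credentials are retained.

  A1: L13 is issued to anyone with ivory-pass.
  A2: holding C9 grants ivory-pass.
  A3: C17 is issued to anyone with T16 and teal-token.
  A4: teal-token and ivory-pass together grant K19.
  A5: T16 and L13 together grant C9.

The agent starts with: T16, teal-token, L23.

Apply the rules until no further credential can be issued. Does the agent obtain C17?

Yes

Holding T16 and teal-token grants C17 (A3).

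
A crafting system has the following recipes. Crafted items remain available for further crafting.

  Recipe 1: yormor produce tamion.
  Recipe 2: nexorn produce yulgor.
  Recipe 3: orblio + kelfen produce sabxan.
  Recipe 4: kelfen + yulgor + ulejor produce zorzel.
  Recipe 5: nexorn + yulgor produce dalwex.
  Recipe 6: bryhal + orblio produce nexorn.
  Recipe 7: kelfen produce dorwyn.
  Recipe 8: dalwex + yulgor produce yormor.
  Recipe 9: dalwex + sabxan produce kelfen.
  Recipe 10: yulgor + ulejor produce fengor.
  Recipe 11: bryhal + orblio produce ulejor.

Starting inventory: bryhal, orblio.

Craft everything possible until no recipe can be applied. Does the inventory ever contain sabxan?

sabxan would need orblio and kelfen (Recipe 3), but kelfen is never obtained.

No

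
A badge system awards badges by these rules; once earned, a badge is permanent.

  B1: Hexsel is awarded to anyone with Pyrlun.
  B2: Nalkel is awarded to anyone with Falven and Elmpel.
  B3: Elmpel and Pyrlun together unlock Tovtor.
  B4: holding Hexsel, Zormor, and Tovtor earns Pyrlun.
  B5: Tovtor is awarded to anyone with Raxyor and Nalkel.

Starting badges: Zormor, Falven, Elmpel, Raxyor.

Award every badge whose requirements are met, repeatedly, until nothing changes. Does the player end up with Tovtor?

Yes

With Falven and Elmpel, Nalkel is earned (B2).
With Raxyor and Nalkel, Tovtor is earned (B5).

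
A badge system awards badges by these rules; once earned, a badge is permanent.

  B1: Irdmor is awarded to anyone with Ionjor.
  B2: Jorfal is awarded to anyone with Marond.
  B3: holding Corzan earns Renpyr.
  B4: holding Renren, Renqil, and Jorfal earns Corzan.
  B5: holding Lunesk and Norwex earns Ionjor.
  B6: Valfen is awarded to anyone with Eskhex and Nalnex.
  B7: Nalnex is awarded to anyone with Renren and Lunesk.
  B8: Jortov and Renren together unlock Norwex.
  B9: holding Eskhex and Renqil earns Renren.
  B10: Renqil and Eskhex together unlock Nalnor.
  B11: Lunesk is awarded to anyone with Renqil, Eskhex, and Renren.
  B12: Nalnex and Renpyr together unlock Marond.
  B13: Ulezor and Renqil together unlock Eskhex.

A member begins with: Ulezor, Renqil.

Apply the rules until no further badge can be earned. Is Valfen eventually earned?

With Ulezor and Renqil, Eskhex is earned (B13).
With Eskhex and Renqil, Renren is earned (B9).
With Renqil, Eskhex, and Renren, Lunesk is earned (B11).
With Renren and Lunesk, Nalnex is earned (B7).
With Eskhex and Nalnex, Valfen is earned (B6).

Yes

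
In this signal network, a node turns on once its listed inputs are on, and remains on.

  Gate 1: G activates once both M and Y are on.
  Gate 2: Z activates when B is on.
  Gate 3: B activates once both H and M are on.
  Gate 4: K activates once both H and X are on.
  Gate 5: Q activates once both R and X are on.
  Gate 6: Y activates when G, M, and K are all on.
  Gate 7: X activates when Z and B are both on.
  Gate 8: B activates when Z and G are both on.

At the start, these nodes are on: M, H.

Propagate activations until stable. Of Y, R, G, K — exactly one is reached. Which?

K

Gate 3: H and M on → B on.
Gate 2: B on → Z on.
Z and B are on, so X activates (Gate 7).
H and X are on, so K activates (Gate 4).
Y would need G, M, and K (Gate 6), but G never turns on. G would need M and Y (Gate 1), but Y never turns on. No rule produces R, and it is not given.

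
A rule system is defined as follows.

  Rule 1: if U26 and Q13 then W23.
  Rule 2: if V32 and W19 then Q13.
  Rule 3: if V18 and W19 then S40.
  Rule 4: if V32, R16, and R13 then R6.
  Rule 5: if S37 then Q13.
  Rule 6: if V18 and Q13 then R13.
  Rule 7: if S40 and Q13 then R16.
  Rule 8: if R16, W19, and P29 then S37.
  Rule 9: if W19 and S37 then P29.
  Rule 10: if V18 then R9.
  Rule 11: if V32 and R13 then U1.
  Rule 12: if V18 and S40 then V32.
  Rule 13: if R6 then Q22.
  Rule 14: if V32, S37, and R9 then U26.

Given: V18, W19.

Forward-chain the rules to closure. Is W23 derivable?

No

W23 would need U26 and Q13 (Rule 1), but U26 is never established.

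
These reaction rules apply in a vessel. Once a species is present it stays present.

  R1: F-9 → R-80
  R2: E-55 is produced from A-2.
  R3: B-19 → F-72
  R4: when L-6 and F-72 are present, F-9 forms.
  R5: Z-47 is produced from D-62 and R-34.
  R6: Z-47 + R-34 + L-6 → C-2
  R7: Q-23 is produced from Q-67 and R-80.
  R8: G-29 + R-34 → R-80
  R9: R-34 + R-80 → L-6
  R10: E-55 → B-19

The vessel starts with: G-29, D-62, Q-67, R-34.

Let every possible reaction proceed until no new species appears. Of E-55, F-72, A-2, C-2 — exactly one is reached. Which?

C-2

D-62 and R-34 present → Z-47 forms (R5).
G-29 and R-34 present → R-80 forms (R8).
R-34 and R-80 present → L-6 forms (R9).
Z-47, R-34, and L-6 present → C-2 forms (R6).
F-72 would need B-19 (R3), but B-19 never forms. No rule produces A-2, and it is not given. E-55 would need A-2 (R2), but A-2 never forms.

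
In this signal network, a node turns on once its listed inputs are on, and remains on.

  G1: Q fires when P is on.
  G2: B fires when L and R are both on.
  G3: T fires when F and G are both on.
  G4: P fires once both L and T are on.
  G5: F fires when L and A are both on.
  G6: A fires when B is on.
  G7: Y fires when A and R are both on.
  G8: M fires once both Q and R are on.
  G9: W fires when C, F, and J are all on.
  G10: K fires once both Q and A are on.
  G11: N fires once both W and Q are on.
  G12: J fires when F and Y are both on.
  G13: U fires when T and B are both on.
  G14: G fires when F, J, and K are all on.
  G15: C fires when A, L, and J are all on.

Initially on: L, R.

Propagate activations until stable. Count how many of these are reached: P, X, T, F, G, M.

L and R are on, so B fires (G2).
G6: B on → A on.
G5: L and A on → F on.
P would need L and T (G4), but T never turns on.
No rule produces X, and it is not given.
T would need F and G (G3), but G never turns on.
F: reached.
G would need F, J, and K (G14), but K never turns on.
M would need Q and R (G8), but Q never turns on.
Reached: F — 1 of the 6.

1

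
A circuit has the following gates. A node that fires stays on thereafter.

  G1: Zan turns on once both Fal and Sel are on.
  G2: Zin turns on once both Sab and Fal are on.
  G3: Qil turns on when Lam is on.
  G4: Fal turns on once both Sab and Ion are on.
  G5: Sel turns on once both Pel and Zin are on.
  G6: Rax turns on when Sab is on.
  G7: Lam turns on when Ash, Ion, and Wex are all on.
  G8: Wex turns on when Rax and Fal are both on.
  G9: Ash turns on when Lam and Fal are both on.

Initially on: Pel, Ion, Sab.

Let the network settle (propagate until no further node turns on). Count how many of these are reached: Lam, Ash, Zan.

Sab and Ion are on, so Fal turns on (G4).
Sab and Fal are on, so Zin turns on (G2).
G5: Pel and Zin on → Sel on.
G1: Fal and Sel on → Zan on.
Lam would need Ash, Ion, and Wex (G7), but Ash never turns on.
Ash would need Lam and Fal (G9), but Lam never turns on.
Zan: reached.
Reached: Zan — 1 of the 3.

1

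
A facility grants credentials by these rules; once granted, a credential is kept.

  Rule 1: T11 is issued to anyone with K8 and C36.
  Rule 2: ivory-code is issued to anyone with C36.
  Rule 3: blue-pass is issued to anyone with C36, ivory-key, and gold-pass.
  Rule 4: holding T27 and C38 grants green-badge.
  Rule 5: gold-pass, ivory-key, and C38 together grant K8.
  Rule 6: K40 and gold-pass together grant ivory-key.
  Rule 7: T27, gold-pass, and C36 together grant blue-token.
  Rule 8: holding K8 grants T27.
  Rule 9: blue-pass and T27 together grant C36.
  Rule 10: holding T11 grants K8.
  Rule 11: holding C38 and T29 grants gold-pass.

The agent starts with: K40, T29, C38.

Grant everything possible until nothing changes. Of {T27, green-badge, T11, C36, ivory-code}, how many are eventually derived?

Holding C38 and T29 grants gold-pass (Rule 11).
Holding K40 and gold-pass grants ivory-key (Rule 6).
Holding gold-pass, ivory-key, and C38 grants K8 (Rule 5).
Holding K8 grants T27 (Rule 8).
Holding T27 and C38 grants green-badge (Rule 4).
T27: reached.
green-badge: reached.
T11 would need K8 and C36 (Rule 1), but C36 is never granted.
C36 would need blue-pass and T27 (Rule 9), but blue-pass is never granted.
ivory-code would need C36 (Rule 2), but C36 is never granted.
Reached: T27 and green-badge — 2 of the 5.

2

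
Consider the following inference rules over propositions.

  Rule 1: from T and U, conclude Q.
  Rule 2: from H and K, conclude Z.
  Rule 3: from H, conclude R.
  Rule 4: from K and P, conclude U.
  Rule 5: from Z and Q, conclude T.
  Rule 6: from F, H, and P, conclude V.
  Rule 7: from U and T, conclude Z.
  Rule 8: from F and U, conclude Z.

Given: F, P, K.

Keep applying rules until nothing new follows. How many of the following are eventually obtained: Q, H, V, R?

Q would need T and U (Rule 1), but T is never established.
No rule produces H, and it is not given.
V would need F, H, and P (Rule 6), but H is never established.
R would need H (Rule 3), but H is never established.
None of the 4 are reached.

0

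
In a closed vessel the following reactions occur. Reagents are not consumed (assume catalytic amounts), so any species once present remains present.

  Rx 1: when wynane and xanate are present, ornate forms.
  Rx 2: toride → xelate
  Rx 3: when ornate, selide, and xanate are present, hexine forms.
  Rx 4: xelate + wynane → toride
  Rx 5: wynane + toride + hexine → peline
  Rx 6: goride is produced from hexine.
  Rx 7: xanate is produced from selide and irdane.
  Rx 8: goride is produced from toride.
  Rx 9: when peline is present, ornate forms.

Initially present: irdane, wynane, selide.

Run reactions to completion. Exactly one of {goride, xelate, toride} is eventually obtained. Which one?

goride

selide and irdane present → xanate forms (Rx 7).
wynane and xanate present → ornate forms (Rx 1).
ornate, selide, and xanate present → hexine forms (Rx 3).
hexine present → goride forms (Rx 6).
xelate would need toride (Rx 2), but toride never forms. toride would need xelate and wynane (Rx 4), but xelate never forms.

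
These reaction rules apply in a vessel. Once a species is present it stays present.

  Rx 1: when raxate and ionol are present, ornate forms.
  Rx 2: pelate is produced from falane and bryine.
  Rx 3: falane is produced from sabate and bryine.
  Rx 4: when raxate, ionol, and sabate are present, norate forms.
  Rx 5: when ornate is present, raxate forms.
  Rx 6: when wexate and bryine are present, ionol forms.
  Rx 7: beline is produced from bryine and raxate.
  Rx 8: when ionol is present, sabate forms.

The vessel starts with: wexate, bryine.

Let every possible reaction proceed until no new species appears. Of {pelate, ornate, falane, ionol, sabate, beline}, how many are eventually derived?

4

wexate and bryine present → ionol forms (Rx 6).
ionol present → sabate forms (Rx 8).
sabate and bryine present → falane forms (Rx 3).
falane and bryine present → pelate forms (Rx 2).
pelate: reached.
ornate would need raxate and ionol (Rx 1), but raxate never forms.
falane: reached.
ionol: reached.
sabate: reached.
beline would need bryine and raxate (Rx 7), but raxate never forms.
Reached: pelate, falane, ionol, and sabate — 4 of the 6.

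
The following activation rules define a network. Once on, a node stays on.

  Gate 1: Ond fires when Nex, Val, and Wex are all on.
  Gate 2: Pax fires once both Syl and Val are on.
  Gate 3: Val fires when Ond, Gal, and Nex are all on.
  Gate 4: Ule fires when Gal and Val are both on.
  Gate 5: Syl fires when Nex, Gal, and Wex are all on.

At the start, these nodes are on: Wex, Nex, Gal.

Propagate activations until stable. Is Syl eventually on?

Yes

Gate 5: Nex, Gal, and Wex on → Syl on.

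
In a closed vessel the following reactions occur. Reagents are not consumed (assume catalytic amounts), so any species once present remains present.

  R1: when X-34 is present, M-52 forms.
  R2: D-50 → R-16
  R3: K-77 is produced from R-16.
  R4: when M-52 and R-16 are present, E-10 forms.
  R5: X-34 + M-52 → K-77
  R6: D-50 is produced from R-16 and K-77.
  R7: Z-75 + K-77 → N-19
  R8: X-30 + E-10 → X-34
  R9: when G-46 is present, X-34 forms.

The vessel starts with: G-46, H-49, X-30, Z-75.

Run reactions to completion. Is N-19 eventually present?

G-46 present → X-34 forms (R9).
X-34 present → M-52 forms (R1).
X-34 and M-52 present → K-77 forms (R5).
Z-75 and K-77 present → N-19 forms (R7).

Yes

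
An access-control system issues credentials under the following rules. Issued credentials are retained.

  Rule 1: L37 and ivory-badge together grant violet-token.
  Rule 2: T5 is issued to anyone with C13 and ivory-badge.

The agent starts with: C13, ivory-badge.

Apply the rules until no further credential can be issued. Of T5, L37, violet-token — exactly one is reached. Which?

Holding C13 and ivory-badge grants T5 (Rule 2).
violet-token would need L37 and ivory-badge (Rule 1), but L37 is never granted. No rule produces L37, and it is not given.

T5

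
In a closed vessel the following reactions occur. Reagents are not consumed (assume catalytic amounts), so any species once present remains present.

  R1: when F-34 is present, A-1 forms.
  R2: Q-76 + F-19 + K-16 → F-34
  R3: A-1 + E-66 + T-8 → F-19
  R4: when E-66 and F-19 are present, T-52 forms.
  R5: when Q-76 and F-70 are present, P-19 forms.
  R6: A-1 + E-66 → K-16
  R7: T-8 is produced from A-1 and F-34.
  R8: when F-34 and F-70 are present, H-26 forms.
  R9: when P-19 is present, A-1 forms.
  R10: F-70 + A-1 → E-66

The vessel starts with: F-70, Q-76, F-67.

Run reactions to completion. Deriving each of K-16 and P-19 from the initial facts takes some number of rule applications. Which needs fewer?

P-19: Q-76 and F-70 present → P-19 forms (R5). [1 rule application]
K-16: Q-76 and F-70 present → P-19 forms (R5). P-19 present → A-1 forms (R9). F-70 and A-1 present → E-66 forms (R10). A-1 and E-66 present → K-16 forms (R6). [4 rule applications]
P-19 needs fewer.

P-19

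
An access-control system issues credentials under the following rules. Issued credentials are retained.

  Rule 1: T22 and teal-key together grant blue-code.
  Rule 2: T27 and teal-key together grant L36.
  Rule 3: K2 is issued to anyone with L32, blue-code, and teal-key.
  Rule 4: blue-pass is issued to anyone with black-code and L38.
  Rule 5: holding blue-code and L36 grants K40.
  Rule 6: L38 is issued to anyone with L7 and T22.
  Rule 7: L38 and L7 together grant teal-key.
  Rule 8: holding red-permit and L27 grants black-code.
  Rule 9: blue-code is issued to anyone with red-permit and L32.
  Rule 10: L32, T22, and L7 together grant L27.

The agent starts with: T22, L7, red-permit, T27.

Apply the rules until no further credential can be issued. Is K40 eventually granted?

Holding L7 and T22 grants L38 (Rule 6).
Holding L38 and L7 grants teal-key (Rule 7).
Holding T27 and teal-key grants L36 (Rule 2).
Holding T22 and teal-key grants blue-code (Rule 1).
Holding blue-code and L36 grants K40 (Rule 5).

Yes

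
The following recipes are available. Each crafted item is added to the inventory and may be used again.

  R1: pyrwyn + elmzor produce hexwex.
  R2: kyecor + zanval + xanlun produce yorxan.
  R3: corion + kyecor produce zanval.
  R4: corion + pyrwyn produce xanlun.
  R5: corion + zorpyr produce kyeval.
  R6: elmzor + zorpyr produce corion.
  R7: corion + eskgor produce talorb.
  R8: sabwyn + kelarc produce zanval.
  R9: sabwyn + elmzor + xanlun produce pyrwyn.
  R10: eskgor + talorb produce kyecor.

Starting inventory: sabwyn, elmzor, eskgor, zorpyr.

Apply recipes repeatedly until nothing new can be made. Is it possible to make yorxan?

No

yorxan would need kyecor, zanval, and xanlun (R2), but xanlun is never obtained.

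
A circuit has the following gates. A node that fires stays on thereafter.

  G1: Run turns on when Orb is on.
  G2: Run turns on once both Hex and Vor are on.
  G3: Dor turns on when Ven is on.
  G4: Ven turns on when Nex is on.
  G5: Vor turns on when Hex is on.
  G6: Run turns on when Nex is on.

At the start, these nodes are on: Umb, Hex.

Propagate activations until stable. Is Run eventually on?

Yes

G5: Hex on → Vor on.
Hex and Vor are on, so Run turns on (G2).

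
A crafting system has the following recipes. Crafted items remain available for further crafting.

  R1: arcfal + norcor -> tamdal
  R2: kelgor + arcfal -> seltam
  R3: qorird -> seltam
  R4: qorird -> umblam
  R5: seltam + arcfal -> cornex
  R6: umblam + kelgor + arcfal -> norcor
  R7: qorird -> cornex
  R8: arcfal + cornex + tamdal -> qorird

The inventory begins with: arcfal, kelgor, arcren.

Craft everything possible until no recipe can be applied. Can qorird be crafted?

qorird would need arcfal, cornex, and tamdal (R8), but tamdal is never obtained.

No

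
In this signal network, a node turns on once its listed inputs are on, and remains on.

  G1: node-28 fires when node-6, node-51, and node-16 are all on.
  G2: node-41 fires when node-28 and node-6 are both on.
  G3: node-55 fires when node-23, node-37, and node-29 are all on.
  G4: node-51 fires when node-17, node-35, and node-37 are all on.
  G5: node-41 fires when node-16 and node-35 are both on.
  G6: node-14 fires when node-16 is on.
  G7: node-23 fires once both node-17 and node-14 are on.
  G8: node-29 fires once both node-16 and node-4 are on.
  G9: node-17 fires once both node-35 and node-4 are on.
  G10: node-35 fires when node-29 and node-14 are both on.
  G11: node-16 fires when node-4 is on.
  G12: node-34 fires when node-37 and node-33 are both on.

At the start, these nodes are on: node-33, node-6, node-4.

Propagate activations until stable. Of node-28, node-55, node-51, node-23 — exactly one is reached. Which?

node-4 is on, so node-16 fires (G11).
node-16 is on, so node-14 fires (G6).
node-16 and node-4 are on, so node-29 fires (G8).
node-29 and node-14 are on, so node-35 fires (G10).
node-35 and node-4 are on, so node-17 fires (G9).
G7: node-17 and node-14 on → node-23 on.
node-28 would need node-6, node-51, and node-16 (G1), but node-51 never turns on. node-55 would need node-23, node-37, and node-29 (G3), but node-37 never turns on. node-51 would need node-17, node-35, and node-37 (G4), but node-37 never turns on.

node-23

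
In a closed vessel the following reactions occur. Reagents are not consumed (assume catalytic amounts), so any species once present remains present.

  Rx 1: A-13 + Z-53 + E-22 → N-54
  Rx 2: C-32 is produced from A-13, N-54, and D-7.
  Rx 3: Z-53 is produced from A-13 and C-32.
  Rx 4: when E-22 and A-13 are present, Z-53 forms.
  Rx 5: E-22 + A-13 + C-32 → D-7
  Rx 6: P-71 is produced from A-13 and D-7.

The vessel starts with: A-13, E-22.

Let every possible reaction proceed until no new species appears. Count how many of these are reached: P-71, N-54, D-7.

1

E-22 and A-13 present → Z-53 forms (Rx 4).
A-13, Z-53, and E-22 present → N-54 forms (Rx 1).
P-71 would need A-13 and D-7 (Rx 6), but D-7 never forms.
N-54: reached.
D-7 would need E-22, A-13, and C-32 (Rx 5), but C-32 never forms.
Reached: N-54 — 1 of the 3.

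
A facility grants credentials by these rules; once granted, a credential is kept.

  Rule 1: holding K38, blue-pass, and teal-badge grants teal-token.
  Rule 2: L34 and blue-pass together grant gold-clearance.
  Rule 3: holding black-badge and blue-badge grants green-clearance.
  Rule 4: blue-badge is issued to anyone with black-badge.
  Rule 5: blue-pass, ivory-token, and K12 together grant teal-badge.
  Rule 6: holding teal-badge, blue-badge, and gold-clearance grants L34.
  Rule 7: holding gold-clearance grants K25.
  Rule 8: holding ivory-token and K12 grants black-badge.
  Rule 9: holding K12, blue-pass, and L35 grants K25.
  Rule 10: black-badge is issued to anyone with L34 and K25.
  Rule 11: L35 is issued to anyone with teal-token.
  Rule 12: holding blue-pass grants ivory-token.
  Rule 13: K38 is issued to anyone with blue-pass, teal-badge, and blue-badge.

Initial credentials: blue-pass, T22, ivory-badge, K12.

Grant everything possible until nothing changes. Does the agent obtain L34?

No

L34 would need teal-badge, blue-badge, and gold-clearance (Rule 6), but gold-clearance is never granted.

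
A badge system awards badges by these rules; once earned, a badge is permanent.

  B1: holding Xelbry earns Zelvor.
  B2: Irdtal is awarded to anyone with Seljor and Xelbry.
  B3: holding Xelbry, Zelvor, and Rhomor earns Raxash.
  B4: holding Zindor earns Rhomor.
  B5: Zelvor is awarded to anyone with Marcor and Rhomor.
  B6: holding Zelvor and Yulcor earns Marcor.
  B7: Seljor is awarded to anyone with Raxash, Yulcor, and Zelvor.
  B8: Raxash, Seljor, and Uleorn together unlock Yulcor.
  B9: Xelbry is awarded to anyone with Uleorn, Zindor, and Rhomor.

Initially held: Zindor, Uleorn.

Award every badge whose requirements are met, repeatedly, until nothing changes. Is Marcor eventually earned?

Marcor would need Zelvor and Yulcor (B6), but Yulcor is never earned.

No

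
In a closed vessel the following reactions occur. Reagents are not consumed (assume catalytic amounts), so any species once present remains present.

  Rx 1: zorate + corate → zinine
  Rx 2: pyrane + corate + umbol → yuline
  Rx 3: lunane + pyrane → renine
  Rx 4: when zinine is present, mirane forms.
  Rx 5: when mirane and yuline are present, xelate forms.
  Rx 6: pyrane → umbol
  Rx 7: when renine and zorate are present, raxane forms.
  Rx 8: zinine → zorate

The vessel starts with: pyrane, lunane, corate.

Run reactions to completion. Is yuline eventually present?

Yes

pyrane present → umbol forms (Rx 6).
pyrane, corate, and umbol present → yuline forms (Rx 2).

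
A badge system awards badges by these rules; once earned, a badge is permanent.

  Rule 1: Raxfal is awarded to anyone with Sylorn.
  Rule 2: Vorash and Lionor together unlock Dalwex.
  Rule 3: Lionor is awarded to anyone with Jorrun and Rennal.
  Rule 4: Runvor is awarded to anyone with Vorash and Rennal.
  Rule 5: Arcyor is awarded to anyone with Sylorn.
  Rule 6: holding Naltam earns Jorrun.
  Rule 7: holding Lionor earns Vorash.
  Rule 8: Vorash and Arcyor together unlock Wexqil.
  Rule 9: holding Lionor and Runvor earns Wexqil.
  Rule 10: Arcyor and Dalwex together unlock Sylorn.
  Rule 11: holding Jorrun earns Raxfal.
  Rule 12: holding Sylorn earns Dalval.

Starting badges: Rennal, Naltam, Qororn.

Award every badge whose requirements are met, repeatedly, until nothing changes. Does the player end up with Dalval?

Dalval would need Sylorn (Rule 12), but Sylorn is never earned.

No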